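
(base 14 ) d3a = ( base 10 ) 2600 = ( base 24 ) 4c8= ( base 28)38o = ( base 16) a28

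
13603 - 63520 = -49917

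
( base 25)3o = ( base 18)59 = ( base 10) 99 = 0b1100011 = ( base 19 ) 54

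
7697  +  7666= 15363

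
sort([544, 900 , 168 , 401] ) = [168, 401,544, 900]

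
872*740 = 645280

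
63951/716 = 63951/716 = 89.32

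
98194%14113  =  13516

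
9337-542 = 8795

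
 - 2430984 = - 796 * 3054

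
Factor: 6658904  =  2^3*7^2 * 16987^1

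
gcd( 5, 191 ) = 1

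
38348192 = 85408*449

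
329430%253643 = 75787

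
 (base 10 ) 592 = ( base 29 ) KC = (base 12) 414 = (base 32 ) IG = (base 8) 1120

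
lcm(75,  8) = 600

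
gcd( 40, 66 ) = 2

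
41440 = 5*8288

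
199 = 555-356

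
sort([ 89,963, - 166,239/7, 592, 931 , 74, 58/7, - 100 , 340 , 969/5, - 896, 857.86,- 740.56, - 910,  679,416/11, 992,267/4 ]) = [ - 910, - 896 , - 740.56, - 166 , - 100 , 58/7,  239/7,416/11, 267/4 , 74 , 89, 969/5,340,592, 679,857.86,931, 963, 992]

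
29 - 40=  - 11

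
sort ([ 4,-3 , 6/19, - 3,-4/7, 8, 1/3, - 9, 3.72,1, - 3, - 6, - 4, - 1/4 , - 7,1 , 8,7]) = [  -  9, - 7,-6, - 4, - 3 ,- 3, - 3 , - 4/7, - 1/4 , 6/19,1/3 , 1,1,3.72 , 4, 7, 8, 8]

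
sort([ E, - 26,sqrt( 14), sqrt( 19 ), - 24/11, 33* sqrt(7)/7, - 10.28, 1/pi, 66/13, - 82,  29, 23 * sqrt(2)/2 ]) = [ - 82, - 26, - 10.28,-24/11, 1/pi, E, sqrt( 14),sqrt(19), 66/13,  33*sqrt ( 7)/7,23* sqrt(2) /2,29]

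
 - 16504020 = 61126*( - 270) 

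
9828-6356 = 3472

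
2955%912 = 219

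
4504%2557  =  1947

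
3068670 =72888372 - 69819702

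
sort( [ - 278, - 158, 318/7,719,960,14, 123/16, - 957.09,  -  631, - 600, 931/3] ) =[-957.09,  -  631,  -  600, - 278, - 158,123/16, 14 , 318/7,931/3,  719, 960 ]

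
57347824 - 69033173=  - 11685349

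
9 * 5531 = 49779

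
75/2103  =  25/701 = 0.04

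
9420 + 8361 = 17781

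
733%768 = 733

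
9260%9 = 8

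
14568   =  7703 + 6865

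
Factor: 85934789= 85934789^1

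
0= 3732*0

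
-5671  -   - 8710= 3039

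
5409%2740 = 2669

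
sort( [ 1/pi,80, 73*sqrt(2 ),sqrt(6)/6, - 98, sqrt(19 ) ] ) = [ - 98,1/pi,sqrt(6)/6, sqrt(19),80,  73*sqrt(2) ] 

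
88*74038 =6515344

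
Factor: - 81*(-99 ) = 8019 = 3^6*11^1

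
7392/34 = 217 + 7/17 = 217.41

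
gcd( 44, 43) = 1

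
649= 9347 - 8698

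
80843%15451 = 3588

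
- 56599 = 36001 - 92600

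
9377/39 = 9377/39 =240.44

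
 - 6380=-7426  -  -1046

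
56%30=26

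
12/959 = 12/959 =0.01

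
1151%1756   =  1151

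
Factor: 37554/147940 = 33/130= 2^( - 1)*3^1*5^( - 1 )*11^1*13^( - 1) 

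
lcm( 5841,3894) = 11682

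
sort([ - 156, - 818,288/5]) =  [ - 818,-156, 288/5]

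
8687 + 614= 9301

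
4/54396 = 1/13599 =0.00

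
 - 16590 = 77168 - 93758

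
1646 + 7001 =8647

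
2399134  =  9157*262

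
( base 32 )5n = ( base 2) 10110111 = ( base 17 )ad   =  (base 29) 69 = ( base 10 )183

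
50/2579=50/2579 =0.02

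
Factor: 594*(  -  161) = -2^1*3^3*7^1 *11^1*23^1 = -  95634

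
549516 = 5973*92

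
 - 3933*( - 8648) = 34012584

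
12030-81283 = -69253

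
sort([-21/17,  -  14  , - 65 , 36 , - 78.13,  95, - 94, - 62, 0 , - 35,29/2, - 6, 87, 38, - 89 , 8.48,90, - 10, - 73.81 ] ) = [ - 94, - 89, - 78.13, - 73.81, - 65, - 62, - 35,-14, - 10, - 6, - 21/17, 0,8.48, 29/2,  36,38, 87,90, 95 ]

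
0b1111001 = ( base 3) 11111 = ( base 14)89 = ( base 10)121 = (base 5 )441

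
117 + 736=853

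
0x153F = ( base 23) A6B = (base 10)5439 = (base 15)1929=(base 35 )4fe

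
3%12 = 3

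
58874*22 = 1295228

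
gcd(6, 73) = 1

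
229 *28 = 6412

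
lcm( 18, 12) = 36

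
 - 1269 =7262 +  - 8531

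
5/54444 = 5/54444= 0.00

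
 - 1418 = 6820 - 8238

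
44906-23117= 21789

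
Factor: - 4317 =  -3^1*1439^1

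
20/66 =10/33 = 0.30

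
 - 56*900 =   -  50400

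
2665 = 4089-1424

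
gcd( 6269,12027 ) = 1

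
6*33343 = 200058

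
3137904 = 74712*42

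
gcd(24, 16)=8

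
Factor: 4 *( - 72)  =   - 288 = - 2^5*3^2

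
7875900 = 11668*675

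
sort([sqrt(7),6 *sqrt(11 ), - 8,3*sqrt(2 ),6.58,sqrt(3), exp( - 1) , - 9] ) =[ - 9, - 8,  exp( - 1), sqrt ( 3), sqrt(7), 3*sqrt(2 ),  6.58, 6*sqrt(11 )]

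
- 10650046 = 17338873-27988919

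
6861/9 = 2287/3 = 762.33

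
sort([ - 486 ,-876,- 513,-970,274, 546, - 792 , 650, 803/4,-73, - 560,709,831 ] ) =[-970,-876, - 792,  -  560 ,-513, -486, - 73,803/4, 274, 546,650,709 , 831]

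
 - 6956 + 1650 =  - 5306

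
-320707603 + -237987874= - 558695477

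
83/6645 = 83/6645 = 0.01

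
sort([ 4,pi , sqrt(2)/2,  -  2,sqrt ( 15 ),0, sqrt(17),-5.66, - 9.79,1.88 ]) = [ - 9.79,- 5.66, - 2,0,sqrt( 2 ) /2,1.88,  pi , sqrt(15 ),4, sqrt(17 )] 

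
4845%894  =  375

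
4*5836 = 23344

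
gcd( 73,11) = 1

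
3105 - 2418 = 687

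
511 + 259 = 770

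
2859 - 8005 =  - 5146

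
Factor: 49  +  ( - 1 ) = 2^4*3^1 = 48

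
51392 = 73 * 704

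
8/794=4/397=0.01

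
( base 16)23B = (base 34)GR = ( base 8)1073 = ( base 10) 571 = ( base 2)1000111011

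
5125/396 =5125/396= 12.94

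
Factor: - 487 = - 487^1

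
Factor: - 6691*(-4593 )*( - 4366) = - 134174877258 = - 2^1*  3^1*37^1*59^1*1531^1*6691^1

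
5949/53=112 + 13/53 = 112.25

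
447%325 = 122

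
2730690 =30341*90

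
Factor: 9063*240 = 2175120  =  2^4*3^3 * 5^1 * 19^1*53^1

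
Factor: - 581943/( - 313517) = 3^1*29^1 * 6689^1*313517^( - 1 )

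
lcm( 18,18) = 18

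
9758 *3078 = 30035124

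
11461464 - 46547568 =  -35086104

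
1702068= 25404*67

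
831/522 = 277/174 = 1.59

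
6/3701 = 6/3701 = 0.00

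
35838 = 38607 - 2769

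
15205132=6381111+8824021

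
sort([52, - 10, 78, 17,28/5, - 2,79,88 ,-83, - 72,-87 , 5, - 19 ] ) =[-87,  -  83,  -  72, -19,-10, - 2,5,28/5, 17,52,78, 79,88]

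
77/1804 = 7/164 = 0.04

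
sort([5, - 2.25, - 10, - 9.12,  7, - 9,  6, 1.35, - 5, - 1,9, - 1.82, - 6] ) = [ - 10, - 9.12,  -  9,-6,  -  5, - 2.25  ,-1.82, - 1, 1.35,5, 6,7,9 ] 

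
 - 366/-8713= 366/8713  =  0.04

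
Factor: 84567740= 2^2*5^1*4228387^1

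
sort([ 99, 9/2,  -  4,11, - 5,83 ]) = [ - 5, - 4,9/2,11,  83,99 ]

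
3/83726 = 3/83726 = 0.00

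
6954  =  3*2318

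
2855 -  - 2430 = 5285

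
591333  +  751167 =1342500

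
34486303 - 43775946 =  - 9289643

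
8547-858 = 7689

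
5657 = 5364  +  293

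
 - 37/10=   -  37/10 = -3.70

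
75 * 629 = 47175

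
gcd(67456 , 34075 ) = 1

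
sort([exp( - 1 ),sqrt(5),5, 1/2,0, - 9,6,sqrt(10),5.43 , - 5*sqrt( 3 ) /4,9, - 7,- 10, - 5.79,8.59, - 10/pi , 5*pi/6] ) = [ - 10,  -  9, - 7, - 5.79,-10/pi, - 5*sqrt (3)/4,0,exp(  -  1 ),1/2,sqrt(5),5*pi/6,sqrt( 10), 5,5.43,6, 8.59 , 9 ]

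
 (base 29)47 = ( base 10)123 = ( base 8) 173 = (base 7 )234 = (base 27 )4F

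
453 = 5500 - 5047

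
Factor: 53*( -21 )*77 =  - 3^1*7^2*11^1*53^1 = - 85701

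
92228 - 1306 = 90922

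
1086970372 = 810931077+276039295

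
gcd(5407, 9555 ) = 1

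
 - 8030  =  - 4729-3301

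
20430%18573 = 1857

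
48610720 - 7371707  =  41239013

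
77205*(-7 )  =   - 540435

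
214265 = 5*42853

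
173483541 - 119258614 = 54224927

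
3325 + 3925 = 7250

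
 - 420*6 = -2520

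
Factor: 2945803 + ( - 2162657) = 783146 = 2^1*7^1* 13^2*331^1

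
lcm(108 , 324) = 324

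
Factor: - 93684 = -2^2*3^1*37^1*211^1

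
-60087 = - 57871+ - 2216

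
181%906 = 181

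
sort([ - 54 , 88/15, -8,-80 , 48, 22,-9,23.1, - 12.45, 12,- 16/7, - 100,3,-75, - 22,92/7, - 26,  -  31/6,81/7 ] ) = [ - 100, - 80,-75 , - 54, - 26, - 22, - 12.45,-9,-8,- 31/6, - 16/7,3, 88/15,81/7, 12,92/7,22,  23.1, 48]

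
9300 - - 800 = 10100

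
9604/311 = 9604/311 = 30.88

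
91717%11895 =8452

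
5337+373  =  5710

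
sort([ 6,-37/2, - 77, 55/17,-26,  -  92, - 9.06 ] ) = [- 92, - 77, - 26,-37/2,-9.06 , 55/17, 6]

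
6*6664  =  39984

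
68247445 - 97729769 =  - 29482324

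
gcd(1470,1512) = 42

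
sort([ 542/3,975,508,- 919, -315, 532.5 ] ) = [  -  919, - 315, 542/3,508,532.5, 975 ]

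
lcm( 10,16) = 80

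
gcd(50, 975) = 25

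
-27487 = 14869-42356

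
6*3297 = 19782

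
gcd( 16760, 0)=16760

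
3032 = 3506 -474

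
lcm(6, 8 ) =24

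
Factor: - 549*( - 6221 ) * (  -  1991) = - 3^2*11^1*61^1  *  181^1 * 6221^1 = - 6799920039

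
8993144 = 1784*5041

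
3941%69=8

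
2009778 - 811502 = 1198276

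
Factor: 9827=31^1*317^1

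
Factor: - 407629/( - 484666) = 2^( - 1)*7^( - 1) * 13^( - 1) *23^1 * 37^1*479^1 * 2663^ (  -  1)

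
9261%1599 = 1266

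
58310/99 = 58310/99 = 588.99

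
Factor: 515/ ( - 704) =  - 2^( - 6 )*5^1 * 11^(  -  1)*103^1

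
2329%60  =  49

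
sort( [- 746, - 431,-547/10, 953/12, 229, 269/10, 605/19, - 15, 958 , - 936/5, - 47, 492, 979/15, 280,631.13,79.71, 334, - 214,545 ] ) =[ - 746, - 431 , - 214, - 936/5, - 547/10, - 47, - 15, 269/10,605/19, 979/15, 953/12, 79.71, 229,280, 334, 492,545 , 631.13,958] 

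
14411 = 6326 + 8085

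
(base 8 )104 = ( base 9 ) 75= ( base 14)4c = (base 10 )68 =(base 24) 2k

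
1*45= 45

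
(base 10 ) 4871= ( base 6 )34315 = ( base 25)7jl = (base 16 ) 1307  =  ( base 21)b0k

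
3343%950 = 493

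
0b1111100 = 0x7C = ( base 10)124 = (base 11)103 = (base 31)40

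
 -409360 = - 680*602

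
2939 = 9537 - 6598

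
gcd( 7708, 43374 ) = 2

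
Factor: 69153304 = 2^3*11^1*197^1*3989^1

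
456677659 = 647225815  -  190548156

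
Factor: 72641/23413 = 13^( -1 )*17^1*1801^(-1 )*4273^1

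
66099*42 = 2776158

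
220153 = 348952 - 128799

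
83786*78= 6535308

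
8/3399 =8/3399 = 0.00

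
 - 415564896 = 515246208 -930811104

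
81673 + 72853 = 154526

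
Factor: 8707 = 8707^1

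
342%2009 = 342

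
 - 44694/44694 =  - 1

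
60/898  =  30/449 = 0.07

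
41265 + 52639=93904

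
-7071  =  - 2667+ - 4404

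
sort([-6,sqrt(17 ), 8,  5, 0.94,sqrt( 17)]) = [-6,0.94,sqrt( 17),sqrt( 17 ),  5,  8]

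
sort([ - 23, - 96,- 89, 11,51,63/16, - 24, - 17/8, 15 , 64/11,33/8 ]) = [-96,  -  89,-24, - 23, - 17/8,63/16, 33/8,64/11, 11,  15 , 51]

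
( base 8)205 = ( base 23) 5i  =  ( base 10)133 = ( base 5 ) 1013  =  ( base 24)5d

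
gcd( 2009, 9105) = 1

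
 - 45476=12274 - 57750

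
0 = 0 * 280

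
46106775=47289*975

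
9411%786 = 765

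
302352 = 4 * 75588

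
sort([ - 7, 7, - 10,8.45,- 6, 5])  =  [  -  10, - 7,-6,5,7, 8.45] 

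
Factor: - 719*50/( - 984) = 2^( - 2) * 3^( - 1) * 5^2 * 41^( - 1)*719^1   =  17975/492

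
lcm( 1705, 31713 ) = 158565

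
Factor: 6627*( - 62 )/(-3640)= 2^( - 2 )*3^1 * 5^(- 1 ) * 7^( - 1 ) * 13^( - 1)*31^1*  47^2 = 205437/1820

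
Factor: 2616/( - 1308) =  - 2^1 = -2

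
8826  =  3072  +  5754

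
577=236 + 341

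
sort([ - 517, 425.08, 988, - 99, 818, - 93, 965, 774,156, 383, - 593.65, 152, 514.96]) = [- 593.65, - 517, - 99, - 93, 152,156, 383,425.08, 514.96, 774, 818,965, 988 ]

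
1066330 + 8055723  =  9122053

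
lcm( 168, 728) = 2184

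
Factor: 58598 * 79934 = 2^2* 17^1*83^1*353^1*2351^1= 4683972532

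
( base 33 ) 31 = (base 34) 2w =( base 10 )100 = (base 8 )144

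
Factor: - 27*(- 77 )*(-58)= - 2^1*3^3* 7^1*11^1*29^1 = - 120582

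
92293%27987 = 8332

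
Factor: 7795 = 5^1*1559^1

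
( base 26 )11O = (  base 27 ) qo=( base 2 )1011010110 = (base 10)726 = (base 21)1dc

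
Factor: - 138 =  - 2^1 * 3^1*23^1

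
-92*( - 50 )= 4600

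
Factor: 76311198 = 2^1 * 3^2 *17^1 * 249383^1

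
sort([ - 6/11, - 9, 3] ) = [ - 9 , - 6/11, 3] 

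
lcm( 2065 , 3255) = 192045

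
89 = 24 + 65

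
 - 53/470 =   -  1+417/470 = - 0.11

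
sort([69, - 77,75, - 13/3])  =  [-77,  -  13/3, 69, 75] 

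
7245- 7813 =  - 568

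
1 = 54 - 53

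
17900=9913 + 7987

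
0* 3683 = 0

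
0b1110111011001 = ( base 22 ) FH7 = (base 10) 7641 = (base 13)362a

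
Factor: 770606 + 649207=1419813 = 3^2*19^3 * 23^1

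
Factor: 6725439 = 3^2 * 7^1*106753^1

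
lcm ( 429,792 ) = 10296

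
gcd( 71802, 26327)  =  1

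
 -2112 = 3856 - 5968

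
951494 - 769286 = 182208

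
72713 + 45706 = 118419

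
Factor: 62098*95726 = 5944393148 =2^2 * 23^1*61^1 * 509^1*2081^1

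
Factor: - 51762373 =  -13^1*1289^1 * 3089^1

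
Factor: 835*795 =3^1*5^2*53^1 * 167^1 = 663825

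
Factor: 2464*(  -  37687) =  - 2^5*7^1*11^1*13^2*223^1 =- 92860768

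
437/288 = 1+ 149/288 = 1.52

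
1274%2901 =1274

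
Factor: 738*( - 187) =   -  2^1*3^2*11^1*17^1*41^1 = -138006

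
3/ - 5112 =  - 1/1704 = - 0.00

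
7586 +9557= 17143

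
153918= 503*306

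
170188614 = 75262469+94926145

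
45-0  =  45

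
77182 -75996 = 1186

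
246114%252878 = 246114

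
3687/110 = 3687/110  =  33.52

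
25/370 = 5/74 =0.07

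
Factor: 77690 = 2^1*5^1*17^1* 457^1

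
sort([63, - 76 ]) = [-76,63]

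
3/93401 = 3/93401 = 0.00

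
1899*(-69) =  - 131031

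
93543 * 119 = 11131617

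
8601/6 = 2867/2 = 1433.50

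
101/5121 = 101/5121= 0.02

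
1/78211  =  1/78211= 0.00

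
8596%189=91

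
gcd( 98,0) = 98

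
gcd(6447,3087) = 21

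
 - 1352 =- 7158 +5806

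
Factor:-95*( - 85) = 8075 = 5^2 * 17^1*19^1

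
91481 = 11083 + 80398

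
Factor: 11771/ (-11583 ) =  - 3^( - 4)*11^(-1)*  13^(-1 ) * 79^1*149^1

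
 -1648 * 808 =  - 1331584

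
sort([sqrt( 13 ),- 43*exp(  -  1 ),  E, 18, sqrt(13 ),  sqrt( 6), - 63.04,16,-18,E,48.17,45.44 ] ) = [ - 63.04, - 18, - 43*exp(  -  1 ), sqrt( 6 ),E,E, sqrt( 13 ), sqrt(13 ), 16, 18,45.44, 48.17 ] 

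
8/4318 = 4/2159 =0.00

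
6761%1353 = 1349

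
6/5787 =2/1929 = 0.00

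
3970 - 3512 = 458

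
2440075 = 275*8873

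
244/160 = 1 + 21/40 = 1.52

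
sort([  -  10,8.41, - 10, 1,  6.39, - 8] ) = [-10, - 10, - 8, 1, 6.39,8.41]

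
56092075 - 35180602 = 20911473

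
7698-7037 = 661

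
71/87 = 71/87  =  0.82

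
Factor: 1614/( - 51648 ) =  - 1/32  =  - 2^(-5 )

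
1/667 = 1/667= 0.00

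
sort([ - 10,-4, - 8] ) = [ - 10, - 8, - 4]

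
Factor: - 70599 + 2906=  - 139^1*487^1 = - 67693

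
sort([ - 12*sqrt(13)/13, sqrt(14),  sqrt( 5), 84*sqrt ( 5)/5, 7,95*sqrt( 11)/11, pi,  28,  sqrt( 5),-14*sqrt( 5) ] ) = [ - 14*sqrt( 5),-12*sqrt( 13) /13, sqrt( 5),  sqrt( 5) , pi, sqrt( 14),7,  28,95*sqrt(11) /11, 84*sqrt( 5 ) /5] 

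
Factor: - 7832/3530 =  - 2^2*5^( - 1)*11^1*89^1*353^( - 1) = -3916/1765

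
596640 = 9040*66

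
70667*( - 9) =  -  636003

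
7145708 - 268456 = 6877252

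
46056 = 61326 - 15270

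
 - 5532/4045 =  - 2 + 2558/4045 = -1.37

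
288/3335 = 288/3335= 0.09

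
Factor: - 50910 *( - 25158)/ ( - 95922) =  - 2^1*5^1*7^1 * 73^( - 2)*599^1*1697^1 = - 71155210/5329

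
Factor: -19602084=-2^2*3^1*907^1*1801^1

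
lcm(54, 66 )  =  594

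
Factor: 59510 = 2^1*5^1*11^1*541^1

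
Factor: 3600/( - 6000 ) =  - 3/5 = -  3^1 * 5^( - 1 )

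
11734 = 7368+4366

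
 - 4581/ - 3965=4581/3965 = 1.16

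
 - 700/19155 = -1 + 3691/3831= -0.04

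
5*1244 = 6220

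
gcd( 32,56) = 8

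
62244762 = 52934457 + 9310305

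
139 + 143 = 282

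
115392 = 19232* 6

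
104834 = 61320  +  43514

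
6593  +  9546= 16139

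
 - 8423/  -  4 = 8423/4= 2105.75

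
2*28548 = 57096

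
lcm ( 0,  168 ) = 0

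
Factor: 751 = 751^1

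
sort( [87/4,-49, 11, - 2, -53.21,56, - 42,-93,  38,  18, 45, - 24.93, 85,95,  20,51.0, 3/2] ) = [  -  93, - 53.21, - 49, - 42, - 24.93, - 2, 3/2,  11, 18, 20, 87/4 , 38,45, 51.0,56,85, 95]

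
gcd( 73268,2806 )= 2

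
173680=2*86840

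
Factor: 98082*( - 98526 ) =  - 2^2*3^3*5449^1*16421^1 = - 9663627132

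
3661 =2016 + 1645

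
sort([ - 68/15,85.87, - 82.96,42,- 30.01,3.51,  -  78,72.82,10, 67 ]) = [ - 82.96 , - 78 ,-30.01,-68/15,3.51, 10,42, 67,72.82  ,  85.87 ]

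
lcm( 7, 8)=56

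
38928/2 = 19464= 19464.00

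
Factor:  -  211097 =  -211097^1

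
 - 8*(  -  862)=6896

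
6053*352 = 2130656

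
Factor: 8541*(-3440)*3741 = - 2^4*3^3* 5^1 * 13^1 *29^1  *43^2*73^1=-  109914470640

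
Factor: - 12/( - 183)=2^2* 61^( - 1) = 4/61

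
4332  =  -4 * ( - 1083 )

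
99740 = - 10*( - 9974 )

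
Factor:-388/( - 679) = 2^2*7^( - 1) =4/7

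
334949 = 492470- 157521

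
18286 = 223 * 82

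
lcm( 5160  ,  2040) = 87720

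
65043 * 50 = 3252150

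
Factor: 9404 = 2^2*2351^1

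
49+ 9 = 58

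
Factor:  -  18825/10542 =-25/14 = -2^( - 1)*5^2 * 7^(  -  1)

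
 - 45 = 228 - 273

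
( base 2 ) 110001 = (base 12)41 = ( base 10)49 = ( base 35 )1E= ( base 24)21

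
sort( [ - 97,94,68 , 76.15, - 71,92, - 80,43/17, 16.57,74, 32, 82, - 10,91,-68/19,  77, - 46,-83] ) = [ - 97, - 83 , - 80, - 71, -46, - 10,-68/19,43/17,16.57,32, 68,74,  76.15,77,  82,91,92, 94]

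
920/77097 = 920/77097= 0.01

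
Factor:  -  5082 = - 2^1*3^1*7^1*11^2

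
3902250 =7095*550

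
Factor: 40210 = 2^1*5^1*4021^1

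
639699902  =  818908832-179208930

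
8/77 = 8/77 = 0.10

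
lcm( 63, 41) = 2583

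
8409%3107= 2195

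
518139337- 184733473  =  333405864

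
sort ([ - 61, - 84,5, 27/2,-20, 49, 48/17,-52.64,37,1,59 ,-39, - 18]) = [ - 84, - 61, - 52.64, - 39, - 20, - 18,1,48/17, 5,  27/2,37,49,59] 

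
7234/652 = 3617/326 = 11.10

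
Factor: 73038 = 2^1*3^1*7^1*37^1 * 47^1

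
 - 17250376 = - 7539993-9710383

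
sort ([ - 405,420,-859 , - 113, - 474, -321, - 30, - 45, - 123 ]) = [ - 859,-474, - 405, - 321 , - 123, - 113, - 45, - 30, 420 ] 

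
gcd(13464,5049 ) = 1683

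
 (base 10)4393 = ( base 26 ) 6cp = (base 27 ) 60J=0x1129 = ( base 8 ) 10451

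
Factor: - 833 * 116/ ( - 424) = 24157/106 = 2^(  -  1 )*7^2*17^1*29^1*53^( - 1) 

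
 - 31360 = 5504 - 36864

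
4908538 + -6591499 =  - 1682961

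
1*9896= 9896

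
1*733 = 733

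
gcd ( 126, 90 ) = 18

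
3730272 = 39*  95648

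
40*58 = 2320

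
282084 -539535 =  - 257451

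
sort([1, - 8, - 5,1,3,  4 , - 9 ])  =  [ - 9, - 8, - 5,  1, 1, 3  ,  4 ] 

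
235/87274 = 235/87274 = 0.00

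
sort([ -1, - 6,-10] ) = [ - 10,  -  6, - 1] 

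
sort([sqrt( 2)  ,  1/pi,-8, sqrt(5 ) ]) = [-8, 1/pi, sqrt( 2), sqrt ( 5) ] 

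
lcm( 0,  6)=0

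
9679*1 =9679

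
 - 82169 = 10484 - 92653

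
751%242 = 25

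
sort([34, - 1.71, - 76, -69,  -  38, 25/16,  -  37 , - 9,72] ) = [ - 76, - 69, - 38,-37, - 9 ,-1.71,25/16,34 , 72 ]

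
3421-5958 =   -  2537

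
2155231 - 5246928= -3091697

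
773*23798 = 18395854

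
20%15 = 5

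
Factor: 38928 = 2^4 * 3^1*811^1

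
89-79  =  10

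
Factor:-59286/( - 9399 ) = 82/13  =  2^1*13^(- 1)*41^1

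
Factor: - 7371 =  - 3^4*7^1 * 13^1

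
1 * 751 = 751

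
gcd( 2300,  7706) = 2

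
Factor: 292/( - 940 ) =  - 5^ ( - 1)*47^( - 1)* 73^1 = - 73/235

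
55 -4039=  - 3984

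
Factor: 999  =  3^3*37^1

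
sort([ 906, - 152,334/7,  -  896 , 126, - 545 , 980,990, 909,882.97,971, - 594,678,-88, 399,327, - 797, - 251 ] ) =[ - 896, - 797,- 594, - 545, - 251, - 152, - 88, 334/7,126,327,399,  678,882.97,906 , 909,  971, 980, 990 ] 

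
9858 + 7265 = 17123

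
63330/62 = 1021+14/31 = 1021.45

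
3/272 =3/272 = 0.01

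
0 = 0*( - 2790)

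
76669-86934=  - 10265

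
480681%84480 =58281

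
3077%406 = 235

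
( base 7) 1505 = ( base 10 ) 593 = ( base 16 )251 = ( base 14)305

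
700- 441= 259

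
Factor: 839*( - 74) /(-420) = 2^( - 1)*3^( - 1)  *  5^ ( - 1)*7^(-1)*37^1*839^1 = 31043/210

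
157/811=157/811 = 0.19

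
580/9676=145/2419 = 0.06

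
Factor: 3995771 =13^1*307367^1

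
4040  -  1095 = 2945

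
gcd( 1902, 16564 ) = 2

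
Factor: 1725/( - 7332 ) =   -  575/2444  =  - 2^(-2 )*5^2 * 13^( - 1) * 23^1 * 47^( - 1 ) 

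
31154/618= 15577/309=50.41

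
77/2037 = 11/291 = 0.04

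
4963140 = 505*9828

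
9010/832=10 + 345/416 = 10.83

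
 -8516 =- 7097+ - 1419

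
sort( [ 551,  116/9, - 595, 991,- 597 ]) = [ - 597, - 595,116/9,551,991 ] 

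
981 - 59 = 922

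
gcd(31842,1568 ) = 2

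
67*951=63717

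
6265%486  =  433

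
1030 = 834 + 196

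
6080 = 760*8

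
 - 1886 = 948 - 2834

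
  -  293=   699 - 992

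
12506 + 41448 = 53954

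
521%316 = 205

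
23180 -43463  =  -20283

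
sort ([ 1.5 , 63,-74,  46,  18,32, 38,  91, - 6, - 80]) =[ - 80 , - 74 ,-6, 1.5, 18,  32, 38, 46,  63,  91]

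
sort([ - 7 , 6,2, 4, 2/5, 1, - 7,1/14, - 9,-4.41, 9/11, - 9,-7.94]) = [ - 9,-9,- 7.94, - 7,-7, -4.41,  1/14,2/5,9/11,1,2,  4 , 6]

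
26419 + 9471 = 35890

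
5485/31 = 5485/31 =176.94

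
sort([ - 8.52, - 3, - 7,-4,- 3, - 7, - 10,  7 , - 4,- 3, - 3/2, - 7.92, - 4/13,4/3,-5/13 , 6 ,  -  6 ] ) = [-10, - 8.52, - 7.92, - 7, - 7, - 6,- 4, - 4, - 3,-3, - 3, - 3/2, - 5/13, - 4/13, 4/3,6, 7 ]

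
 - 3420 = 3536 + - 6956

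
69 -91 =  - 22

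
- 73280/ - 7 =73280/7 =10468.57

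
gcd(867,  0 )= 867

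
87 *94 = 8178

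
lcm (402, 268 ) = 804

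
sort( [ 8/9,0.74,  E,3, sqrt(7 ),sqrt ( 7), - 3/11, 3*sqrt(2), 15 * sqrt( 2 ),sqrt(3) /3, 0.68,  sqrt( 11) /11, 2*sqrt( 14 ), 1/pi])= [ - 3/11,sqrt(11 ) /11, 1/pi,sqrt (3)/3,0.68,0.74,8/9,sqrt( 7 ), sqrt ( 7),E, 3, 3*sqrt(2),2*sqrt( 14 ),15*sqrt(2 )]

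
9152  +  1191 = 10343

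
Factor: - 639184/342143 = - 2^4* 7^1*13^1*439^1*342143^( - 1)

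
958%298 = 64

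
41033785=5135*7991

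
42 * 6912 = 290304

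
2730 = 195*14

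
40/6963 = 40/6963 = 0.01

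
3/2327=3/2327=0.00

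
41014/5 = 41014/5 = 8202.80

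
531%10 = 1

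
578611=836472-257861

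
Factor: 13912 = 2^3*37^1*47^1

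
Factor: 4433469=3^1*1477823^1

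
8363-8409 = - 46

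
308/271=308/271  =  1.14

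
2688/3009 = 896/1003 = 0.89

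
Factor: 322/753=2^1*3^( - 1)*7^1*23^1*251^( - 1 ) 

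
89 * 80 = 7120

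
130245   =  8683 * 15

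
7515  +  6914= 14429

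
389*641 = 249349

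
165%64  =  37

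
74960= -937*(  -  80)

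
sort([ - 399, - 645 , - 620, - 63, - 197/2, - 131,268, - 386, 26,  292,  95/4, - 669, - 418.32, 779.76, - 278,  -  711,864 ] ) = [ - 711, - 669, - 645,-620, - 418.32, - 399, - 386, - 278, - 131, - 197/2, - 63,95/4,26, 268, 292,  779.76, 864 ] 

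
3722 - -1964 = 5686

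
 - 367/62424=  - 367/62424 = - 0.01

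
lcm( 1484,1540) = 81620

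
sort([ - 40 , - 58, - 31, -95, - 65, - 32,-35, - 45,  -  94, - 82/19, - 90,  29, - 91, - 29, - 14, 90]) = [  -  95, - 94, - 91, - 90,- 65, - 58, - 45 , - 40,-35, - 32,-31, - 29, - 14, - 82/19,29, 90]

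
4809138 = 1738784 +3070354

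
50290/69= 728+58/69 =728.84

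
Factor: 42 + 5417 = 5459= 53^1* 103^1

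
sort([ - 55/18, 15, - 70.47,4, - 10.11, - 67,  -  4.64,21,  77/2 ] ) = [ - 70.47, - 67, -10.11, - 4.64, - 55/18,4, 15, 21, 77/2 ] 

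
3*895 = 2685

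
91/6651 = 91/6651  =  0.01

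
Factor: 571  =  571^1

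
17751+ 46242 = 63993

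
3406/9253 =3406/9253 = 0.37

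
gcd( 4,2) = 2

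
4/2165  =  4/2165 = 0.00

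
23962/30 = 798 + 11/15 =798.73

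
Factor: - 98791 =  - 7^1*11^1*1283^1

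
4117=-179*(-23 ) 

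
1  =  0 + 1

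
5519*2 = 11038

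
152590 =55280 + 97310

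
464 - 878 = -414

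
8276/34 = 4138/17  =  243.41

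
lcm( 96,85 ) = 8160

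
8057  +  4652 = 12709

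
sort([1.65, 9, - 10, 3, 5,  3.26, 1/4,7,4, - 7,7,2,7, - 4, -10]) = [ - 10, - 10, -7,-4, 1/4, 1.65, 2, 3, 3.26, 4, 5, 7,7 , 7 , 9]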